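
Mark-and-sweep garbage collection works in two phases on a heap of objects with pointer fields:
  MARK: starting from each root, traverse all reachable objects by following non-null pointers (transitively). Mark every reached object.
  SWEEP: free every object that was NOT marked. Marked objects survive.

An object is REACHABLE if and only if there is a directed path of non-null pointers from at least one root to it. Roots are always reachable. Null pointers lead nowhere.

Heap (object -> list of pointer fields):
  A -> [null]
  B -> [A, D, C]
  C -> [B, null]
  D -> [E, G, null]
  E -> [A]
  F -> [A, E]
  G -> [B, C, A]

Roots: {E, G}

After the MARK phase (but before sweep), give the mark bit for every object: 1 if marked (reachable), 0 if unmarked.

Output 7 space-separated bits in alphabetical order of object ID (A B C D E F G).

Answer: 1 1 1 1 1 0 1

Derivation:
Roots: E G
Mark E: refs=A, marked=E
Mark G: refs=B C A, marked=E G
Mark A: refs=null, marked=A E G
Mark B: refs=A D C, marked=A B E G
Mark C: refs=B null, marked=A B C E G
Mark D: refs=E G null, marked=A B C D E G
Unmarked (collected): F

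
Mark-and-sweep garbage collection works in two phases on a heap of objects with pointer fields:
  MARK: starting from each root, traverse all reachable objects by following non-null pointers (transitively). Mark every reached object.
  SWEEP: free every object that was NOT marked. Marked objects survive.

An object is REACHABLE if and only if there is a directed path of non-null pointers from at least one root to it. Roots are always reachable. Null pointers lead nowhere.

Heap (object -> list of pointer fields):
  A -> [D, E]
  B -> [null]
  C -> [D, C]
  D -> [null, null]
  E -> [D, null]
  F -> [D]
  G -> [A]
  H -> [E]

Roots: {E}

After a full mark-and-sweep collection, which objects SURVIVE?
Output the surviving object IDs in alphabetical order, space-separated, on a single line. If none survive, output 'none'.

Answer: D E

Derivation:
Roots: E
Mark E: refs=D null, marked=E
Mark D: refs=null null, marked=D E
Unmarked (collected): A B C F G H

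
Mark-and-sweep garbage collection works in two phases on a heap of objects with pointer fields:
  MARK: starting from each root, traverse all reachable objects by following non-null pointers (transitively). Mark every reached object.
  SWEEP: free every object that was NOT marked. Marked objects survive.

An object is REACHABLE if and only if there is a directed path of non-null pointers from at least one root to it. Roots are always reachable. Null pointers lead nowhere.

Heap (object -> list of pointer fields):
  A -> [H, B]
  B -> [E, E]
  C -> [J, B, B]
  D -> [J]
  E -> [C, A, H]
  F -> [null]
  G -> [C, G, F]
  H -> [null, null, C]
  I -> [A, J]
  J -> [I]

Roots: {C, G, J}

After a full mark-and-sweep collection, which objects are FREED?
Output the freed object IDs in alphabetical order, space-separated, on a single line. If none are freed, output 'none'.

Answer: D

Derivation:
Roots: C G J
Mark C: refs=J B B, marked=C
Mark G: refs=C G F, marked=C G
Mark J: refs=I, marked=C G J
Mark B: refs=E E, marked=B C G J
Mark F: refs=null, marked=B C F G J
Mark I: refs=A J, marked=B C F G I J
Mark E: refs=C A H, marked=B C E F G I J
Mark A: refs=H B, marked=A B C E F G I J
Mark H: refs=null null C, marked=A B C E F G H I J
Unmarked (collected): D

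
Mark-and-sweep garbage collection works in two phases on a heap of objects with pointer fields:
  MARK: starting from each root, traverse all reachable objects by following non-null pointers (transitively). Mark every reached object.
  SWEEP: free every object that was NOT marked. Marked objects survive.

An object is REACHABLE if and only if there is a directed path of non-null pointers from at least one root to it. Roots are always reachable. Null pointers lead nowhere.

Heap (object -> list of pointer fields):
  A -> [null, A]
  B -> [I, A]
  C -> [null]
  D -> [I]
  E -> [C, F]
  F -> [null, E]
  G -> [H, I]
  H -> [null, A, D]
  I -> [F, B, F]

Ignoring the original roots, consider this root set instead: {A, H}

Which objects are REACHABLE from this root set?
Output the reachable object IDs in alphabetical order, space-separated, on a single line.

Answer: A B C D E F H I

Derivation:
Roots: A H
Mark A: refs=null A, marked=A
Mark H: refs=null A D, marked=A H
Mark D: refs=I, marked=A D H
Mark I: refs=F B F, marked=A D H I
Mark F: refs=null E, marked=A D F H I
Mark B: refs=I A, marked=A B D F H I
Mark E: refs=C F, marked=A B D E F H I
Mark C: refs=null, marked=A B C D E F H I
Unmarked (collected): G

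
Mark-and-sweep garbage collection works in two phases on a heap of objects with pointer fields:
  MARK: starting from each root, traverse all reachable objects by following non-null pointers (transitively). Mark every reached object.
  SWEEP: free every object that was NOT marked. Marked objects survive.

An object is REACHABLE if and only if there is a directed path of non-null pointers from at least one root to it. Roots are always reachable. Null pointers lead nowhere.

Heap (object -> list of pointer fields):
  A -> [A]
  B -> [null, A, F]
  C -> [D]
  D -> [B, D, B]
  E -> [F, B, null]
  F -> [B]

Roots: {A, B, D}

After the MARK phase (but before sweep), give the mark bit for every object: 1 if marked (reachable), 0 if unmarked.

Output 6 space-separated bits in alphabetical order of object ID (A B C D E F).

Answer: 1 1 0 1 0 1

Derivation:
Roots: A B D
Mark A: refs=A, marked=A
Mark B: refs=null A F, marked=A B
Mark D: refs=B D B, marked=A B D
Mark F: refs=B, marked=A B D F
Unmarked (collected): C E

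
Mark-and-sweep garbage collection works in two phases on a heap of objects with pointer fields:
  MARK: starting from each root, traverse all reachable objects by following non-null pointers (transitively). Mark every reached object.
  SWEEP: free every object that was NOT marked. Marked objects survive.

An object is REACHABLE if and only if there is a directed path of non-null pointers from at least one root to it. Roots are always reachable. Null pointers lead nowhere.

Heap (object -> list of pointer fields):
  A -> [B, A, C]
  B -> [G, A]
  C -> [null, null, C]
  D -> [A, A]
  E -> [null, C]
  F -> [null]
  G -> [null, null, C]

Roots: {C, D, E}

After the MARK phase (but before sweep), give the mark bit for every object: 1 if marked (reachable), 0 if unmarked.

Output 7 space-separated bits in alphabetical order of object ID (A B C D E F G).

Roots: C D E
Mark C: refs=null null C, marked=C
Mark D: refs=A A, marked=C D
Mark E: refs=null C, marked=C D E
Mark A: refs=B A C, marked=A C D E
Mark B: refs=G A, marked=A B C D E
Mark G: refs=null null C, marked=A B C D E G
Unmarked (collected): F

Answer: 1 1 1 1 1 0 1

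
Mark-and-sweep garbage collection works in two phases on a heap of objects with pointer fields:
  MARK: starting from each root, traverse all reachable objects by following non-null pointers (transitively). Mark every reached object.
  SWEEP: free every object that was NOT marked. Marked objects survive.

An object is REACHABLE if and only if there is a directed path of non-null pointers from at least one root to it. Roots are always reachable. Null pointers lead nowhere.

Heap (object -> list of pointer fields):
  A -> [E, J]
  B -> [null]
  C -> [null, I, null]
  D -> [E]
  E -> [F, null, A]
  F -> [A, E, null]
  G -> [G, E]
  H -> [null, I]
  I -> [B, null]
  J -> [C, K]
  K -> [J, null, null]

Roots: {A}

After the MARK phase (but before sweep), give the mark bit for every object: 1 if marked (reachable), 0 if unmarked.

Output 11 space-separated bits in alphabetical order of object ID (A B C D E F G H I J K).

Answer: 1 1 1 0 1 1 0 0 1 1 1

Derivation:
Roots: A
Mark A: refs=E J, marked=A
Mark E: refs=F null A, marked=A E
Mark J: refs=C K, marked=A E J
Mark F: refs=A E null, marked=A E F J
Mark C: refs=null I null, marked=A C E F J
Mark K: refs=J null null, marked=A C E F J K
Mark I: refs=B null, marked=A C E F I J K
Mark B: refs=null, marked=A B C E F I J K
Unmarked (collected): D G H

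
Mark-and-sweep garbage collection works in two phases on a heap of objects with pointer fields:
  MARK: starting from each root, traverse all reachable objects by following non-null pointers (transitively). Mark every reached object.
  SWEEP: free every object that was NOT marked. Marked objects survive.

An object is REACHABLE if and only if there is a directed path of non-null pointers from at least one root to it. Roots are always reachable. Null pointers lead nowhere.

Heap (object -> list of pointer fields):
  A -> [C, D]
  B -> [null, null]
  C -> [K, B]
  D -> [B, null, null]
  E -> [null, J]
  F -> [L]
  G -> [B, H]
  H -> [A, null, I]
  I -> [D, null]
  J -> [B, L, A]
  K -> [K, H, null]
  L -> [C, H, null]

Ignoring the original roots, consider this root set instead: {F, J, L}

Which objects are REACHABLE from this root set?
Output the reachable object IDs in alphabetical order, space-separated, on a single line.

Roots: F J L
Mark F: refs=L, marked=F
Mark J: refs=B L A, marked=F J
Mark L: refs=C H null, marked=F J L
Mark B: refs=null null, marked=B F J L
Mark A: refs=C D, marked=A B F J L
Mark C: refs=K B, marked=A B C F J L
Mark H: refs=A null I, marked=A B C F H J L
Mark D: refs=B null null, marked=A B C D F H J L
Mark K: refs=K H null, marked=A B C D F H J K L
Mark I: refs=D null, marked=A B C D F H I J K L
Unmarked (collected): E G

Answer: A B C D F H I J K L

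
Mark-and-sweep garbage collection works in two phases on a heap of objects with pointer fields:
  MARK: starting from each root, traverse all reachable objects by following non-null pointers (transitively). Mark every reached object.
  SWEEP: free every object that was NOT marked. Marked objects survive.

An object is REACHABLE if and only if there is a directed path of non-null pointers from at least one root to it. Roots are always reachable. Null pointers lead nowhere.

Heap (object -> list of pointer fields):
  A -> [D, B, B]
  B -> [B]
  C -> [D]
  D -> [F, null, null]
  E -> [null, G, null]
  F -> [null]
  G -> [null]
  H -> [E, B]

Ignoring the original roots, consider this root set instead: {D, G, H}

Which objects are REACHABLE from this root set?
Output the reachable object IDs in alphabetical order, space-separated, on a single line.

Roots: D G H
Mark D: refs=F null null, marked=D
Mark G: refs=null, marked=D G
Mark H: refs=E B, marked=D G H
Mark F: refs=null, marked=D F G H
Mark E: refs=null G null, marked=D E F G H
Mark B: refs=B, marked=B D E F G H
Unmarked (collected): A C

Answer: B D E F G H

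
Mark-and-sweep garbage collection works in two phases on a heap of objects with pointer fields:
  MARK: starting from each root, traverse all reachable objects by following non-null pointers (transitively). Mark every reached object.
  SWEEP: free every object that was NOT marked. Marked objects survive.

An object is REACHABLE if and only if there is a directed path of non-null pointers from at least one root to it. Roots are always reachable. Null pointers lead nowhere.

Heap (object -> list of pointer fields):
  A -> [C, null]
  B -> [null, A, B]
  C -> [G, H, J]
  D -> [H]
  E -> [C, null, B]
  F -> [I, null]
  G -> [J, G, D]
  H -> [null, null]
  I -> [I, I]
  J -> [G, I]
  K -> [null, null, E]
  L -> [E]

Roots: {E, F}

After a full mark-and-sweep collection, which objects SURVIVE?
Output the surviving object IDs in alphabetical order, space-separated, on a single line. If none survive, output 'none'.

Roots: E F
Mark E: refs=C null B, marked=E
Mark F: refs=I null, marked=E F
Mark C: refs=G H J, marked=C E F
Mark B: refs=null A B, marked=B C E F
Mark I: refs=I I, marked=B C E F I
Mark G: refs=J G D, marked=B C E F G I
Mark H: refs=null null, marked=B C E F G H I
Mark J: refs=G I, marked=B C E F G H I J
Mark A: refs=C null, marked=A B C E F G H I J
Mark D: refs=H, marked=A B C D E F G H I J
Unmarked (collected): K L

Answer: A B C D E F G H I J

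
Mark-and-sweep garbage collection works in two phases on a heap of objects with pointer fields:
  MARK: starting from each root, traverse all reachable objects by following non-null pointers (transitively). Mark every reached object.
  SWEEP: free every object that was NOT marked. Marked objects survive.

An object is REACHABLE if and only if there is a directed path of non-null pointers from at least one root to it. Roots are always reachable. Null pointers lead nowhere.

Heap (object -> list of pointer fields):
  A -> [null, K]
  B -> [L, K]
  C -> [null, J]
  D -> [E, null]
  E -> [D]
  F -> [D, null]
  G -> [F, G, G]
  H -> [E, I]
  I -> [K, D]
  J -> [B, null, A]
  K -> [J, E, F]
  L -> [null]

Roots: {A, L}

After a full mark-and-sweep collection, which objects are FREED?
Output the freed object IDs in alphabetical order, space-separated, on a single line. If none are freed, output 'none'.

Answer: C G H I

Derivation:
Roots: A L
Mark A: refs=null K, marked=A
Mark L: refs=null, marked=A L
Mark K: refs=J E F, marked=A K L
Mark J: refs=B null A, marked=A J K L
Mark E: refs=D, marked=A E J K L
Mark F: refs=D null, marked=A E F J K L
Mark B: refs=L K, marked=A B E F J K L
Mark D: refs=E null, marked=A B D E F J K L
Unmarked (collected): C G H I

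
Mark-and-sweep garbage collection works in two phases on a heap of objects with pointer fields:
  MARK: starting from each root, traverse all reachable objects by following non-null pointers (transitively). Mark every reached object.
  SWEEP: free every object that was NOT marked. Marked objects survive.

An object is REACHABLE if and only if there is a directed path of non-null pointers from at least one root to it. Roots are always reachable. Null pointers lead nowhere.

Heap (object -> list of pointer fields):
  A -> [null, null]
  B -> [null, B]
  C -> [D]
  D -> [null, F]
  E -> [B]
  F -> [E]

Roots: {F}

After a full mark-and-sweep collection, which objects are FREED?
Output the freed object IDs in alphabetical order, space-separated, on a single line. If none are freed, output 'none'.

Roots: F
Mark F: refs=E, marked=F
Mark E: refs=B, marked=E F
Mark B: refs=null B, marked=B E F
Unmarked (collected): A C D

Answer: A C D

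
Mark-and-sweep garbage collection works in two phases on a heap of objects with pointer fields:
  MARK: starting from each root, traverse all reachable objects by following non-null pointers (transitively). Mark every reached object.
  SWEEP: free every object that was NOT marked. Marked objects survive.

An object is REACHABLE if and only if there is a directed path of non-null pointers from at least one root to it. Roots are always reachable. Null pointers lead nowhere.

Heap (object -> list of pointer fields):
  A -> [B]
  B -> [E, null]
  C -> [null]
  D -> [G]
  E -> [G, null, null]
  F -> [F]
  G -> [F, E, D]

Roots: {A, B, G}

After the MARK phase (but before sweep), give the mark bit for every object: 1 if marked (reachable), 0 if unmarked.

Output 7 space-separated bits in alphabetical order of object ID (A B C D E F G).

Roots: A B G
Mark A: refs=B, marked=A
Mark B: refs=E null, marked=A B
Mark G: refs=F E D, marked=A B G
Mark E: refs=G null null, marked=A B E G
Mark F: refs=F, marked=A B E F G
Mark D: refs=G, marked=A B D E F G
Unmarked (collected): C

Answer: 1 1 0 1 1 1 1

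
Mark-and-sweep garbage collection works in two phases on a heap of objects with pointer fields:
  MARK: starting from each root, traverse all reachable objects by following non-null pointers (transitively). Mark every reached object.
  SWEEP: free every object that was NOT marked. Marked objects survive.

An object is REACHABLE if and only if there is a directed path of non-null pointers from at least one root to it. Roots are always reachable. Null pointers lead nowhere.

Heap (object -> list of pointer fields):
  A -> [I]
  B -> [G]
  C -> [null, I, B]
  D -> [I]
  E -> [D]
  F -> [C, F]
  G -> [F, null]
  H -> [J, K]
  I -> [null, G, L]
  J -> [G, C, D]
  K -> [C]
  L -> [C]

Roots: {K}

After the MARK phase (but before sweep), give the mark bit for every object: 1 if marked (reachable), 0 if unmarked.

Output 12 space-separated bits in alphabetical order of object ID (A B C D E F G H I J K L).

Roots: K
Mark K: refs=C, marked=K
Mark C: refs=null I B, marked=C K
Mark I: refs=null G L, marked=C I K
Mark B: refs=G, marked=B C I K
Mark G: refs=F null, marked=B C G I K
Mark L: refs=C, marked=B C G I K L
Mark F: refs=C F, marked=B C F G I K L
Unmarked (collected): A D E H J

Answer: 0 1 1 0 0 1 1 0 1 0 1 1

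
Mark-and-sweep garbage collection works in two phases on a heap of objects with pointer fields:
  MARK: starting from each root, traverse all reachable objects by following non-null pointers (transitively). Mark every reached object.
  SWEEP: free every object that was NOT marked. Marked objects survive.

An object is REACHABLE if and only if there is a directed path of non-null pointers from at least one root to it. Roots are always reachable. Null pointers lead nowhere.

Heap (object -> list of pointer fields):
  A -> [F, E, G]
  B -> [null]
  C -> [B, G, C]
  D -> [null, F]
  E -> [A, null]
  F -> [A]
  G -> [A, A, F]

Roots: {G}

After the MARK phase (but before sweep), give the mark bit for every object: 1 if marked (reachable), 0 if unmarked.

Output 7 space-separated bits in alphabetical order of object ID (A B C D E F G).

Roots: G
Mark G: refs=A A F, marked=G
Mark A: refs=F E G, marked=A G
Mark F: refs=A, marked=A F G
Mark E: refs=A null, marked=A E F G
Unmarked (collected): B C D

Answer: 1 0 0 0 1 1 1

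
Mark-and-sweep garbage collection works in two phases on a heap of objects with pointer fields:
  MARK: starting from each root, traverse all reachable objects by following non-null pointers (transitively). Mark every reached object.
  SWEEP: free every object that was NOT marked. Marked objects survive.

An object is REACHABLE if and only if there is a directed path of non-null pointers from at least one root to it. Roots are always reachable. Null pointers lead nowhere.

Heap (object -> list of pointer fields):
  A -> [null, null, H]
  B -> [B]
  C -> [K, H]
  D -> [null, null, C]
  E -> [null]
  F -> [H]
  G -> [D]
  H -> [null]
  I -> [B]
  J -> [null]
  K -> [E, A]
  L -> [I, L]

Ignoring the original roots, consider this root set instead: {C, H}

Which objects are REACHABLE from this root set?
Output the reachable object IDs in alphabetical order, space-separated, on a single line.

Roots: C H
Mark C: refs=K H, marked=C
Mark H: refs=null, marked=C H
Mark K: refs=E A, marked=C H K
Mark E: refs=null, marked=C E H K
Mark A: refs=null null H, marked=A C E H K
Unmarked (collected): B D F G I J L

Answer: A C E H K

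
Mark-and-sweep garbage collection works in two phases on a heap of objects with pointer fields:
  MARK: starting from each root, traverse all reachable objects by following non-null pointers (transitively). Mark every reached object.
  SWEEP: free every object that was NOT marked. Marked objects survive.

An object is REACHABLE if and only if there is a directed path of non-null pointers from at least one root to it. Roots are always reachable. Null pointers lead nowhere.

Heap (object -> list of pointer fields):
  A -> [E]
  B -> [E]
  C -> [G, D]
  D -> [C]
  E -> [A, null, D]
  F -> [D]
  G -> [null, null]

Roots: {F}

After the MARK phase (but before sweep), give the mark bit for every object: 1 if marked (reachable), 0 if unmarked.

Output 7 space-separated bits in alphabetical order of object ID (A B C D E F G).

Answer: 0 0 1 1 0 1 1

Derivation:
Roots: F
Mark F: refs=D, marked=F
Mark D: refs=C, marked=D F
Mark C: refs=G D, marked=C D F
Mark G: refs=null null, marked=C D F G
Unmarked (collected): A B E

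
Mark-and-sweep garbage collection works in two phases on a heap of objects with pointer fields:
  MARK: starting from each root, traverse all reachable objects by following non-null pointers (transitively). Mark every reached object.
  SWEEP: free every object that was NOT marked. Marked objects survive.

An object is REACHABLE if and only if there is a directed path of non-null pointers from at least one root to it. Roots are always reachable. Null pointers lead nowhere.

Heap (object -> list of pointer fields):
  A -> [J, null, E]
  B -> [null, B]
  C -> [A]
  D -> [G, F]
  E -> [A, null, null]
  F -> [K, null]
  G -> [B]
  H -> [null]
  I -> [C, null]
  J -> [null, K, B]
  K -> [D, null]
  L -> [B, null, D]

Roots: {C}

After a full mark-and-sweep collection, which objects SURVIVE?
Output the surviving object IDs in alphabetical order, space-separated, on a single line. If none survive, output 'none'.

Roots: C
Mark C: refs=A, marked=C
Mark A: refs=J null E, marked=A C
Mark J: refs=null K B, marked=A C J
Mark E: refs=A null null, marked=A C E J
Mark K: refs=D null, marked=A C E J K
Mark B: refs=null B, marked=A B C E J K
Mark D: refs=G F, marked=A B C D E J K
Mark G: refs=B, marked=A B C D E G J K
Mark F: refs=K null, marked=A B C D E F G J K
Unmarked (collected): H I L

Answer: A B C D E F G J K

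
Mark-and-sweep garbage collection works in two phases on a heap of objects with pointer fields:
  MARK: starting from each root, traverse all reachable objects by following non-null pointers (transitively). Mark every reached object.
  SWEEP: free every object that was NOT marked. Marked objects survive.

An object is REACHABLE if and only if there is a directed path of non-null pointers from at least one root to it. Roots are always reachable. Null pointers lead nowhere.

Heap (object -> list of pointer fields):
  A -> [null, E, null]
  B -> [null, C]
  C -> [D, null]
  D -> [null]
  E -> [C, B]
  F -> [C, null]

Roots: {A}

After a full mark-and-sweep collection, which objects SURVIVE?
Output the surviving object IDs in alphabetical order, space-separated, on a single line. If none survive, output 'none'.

Answer: A B C D E

Derivation:
Roots: A
Mark A: refs=null E null, marked=A
Mark E: refs=C B, marked=A E
Mark C: refs=D null, marked=A C E
Mark B: refs=null C, marked=A B C E
Mark D: refs=null, marked=A B C D E
Unmarked (collected): F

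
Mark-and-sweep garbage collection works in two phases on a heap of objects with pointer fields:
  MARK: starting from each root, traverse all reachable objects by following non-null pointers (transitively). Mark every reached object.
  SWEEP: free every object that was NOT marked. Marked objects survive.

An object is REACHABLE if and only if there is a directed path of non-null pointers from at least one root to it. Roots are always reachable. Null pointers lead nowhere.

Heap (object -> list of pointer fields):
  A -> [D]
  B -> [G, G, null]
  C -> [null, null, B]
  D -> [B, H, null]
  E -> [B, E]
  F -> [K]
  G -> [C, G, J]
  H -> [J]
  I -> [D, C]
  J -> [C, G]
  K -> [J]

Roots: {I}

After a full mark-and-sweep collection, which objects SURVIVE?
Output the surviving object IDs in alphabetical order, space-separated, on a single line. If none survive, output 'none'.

Answer: B C D G H I J

Derivation:
Roots: I
Mark I: refs=D C, marked=I
Mark D: refs=B H null, marked=D I
Mark C: refs=null null B, marked=C D I
Mark B: refs=G G null, marked=B C D I
Mark H: refs=J, marked=B C D H I
Mark G: refs=C G J, marked=B C D G H I
Mark J: refs=C G, marked=B C D G H I J
Unmarked (collected): A E F K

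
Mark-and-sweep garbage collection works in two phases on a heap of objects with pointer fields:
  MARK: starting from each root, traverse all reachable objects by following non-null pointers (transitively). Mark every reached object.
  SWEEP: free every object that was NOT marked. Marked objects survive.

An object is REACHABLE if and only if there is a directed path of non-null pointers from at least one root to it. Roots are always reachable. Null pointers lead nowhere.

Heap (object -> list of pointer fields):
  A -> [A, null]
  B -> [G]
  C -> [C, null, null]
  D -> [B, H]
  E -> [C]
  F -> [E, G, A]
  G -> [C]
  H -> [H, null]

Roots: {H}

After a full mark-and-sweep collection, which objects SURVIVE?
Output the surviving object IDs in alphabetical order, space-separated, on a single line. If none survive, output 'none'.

Answer: H

Derivation:
Roots: H
Mark H: refs=H null, marked=H
Unmarked (collected): A B C D E F G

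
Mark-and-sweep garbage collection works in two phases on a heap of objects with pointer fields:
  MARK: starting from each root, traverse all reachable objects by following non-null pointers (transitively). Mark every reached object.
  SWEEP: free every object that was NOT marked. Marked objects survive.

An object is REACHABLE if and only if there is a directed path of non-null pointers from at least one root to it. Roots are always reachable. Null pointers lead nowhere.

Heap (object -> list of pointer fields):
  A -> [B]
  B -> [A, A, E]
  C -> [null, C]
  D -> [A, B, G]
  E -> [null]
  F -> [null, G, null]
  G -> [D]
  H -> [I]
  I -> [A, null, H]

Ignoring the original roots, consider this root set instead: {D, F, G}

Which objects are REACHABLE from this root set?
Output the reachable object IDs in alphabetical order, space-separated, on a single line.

Answer: A B D E F G

Derivation:
Roots: D F G
Mark D: refs=A B G, marked=D
Mark F: refs=null G null, marked=D F
Mark G: refs=D, marked=D F G
Mark A: refs=B, marked=A D F G
Mark B: refs=A A E, marked=A B D F G
Mark E: refs=null, marked=A B D E F G
Unmarked (collected): C H I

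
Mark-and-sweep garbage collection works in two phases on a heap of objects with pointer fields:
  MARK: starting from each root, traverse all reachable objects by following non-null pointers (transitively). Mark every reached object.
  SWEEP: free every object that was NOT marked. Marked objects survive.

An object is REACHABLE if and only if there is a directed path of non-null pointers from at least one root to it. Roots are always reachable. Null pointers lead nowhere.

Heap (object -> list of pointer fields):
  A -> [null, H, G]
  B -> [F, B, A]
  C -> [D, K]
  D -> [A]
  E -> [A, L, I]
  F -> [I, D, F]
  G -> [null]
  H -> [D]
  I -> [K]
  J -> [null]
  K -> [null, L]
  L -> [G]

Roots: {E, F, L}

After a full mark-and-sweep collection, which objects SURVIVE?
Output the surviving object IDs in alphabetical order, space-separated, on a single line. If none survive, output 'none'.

Roots: E F L
Mark E: refs=A L I, marked=E
Mark F: refs=I D F, marked=E F
Mark L: refs=G, marked=E F L
Mark A: refs=null H G, marked=A E F L
Mark I: refs=K, marked=A E F I L
Mark D: refs=A, marked=A D E F I L
Mark G: refs=null, marked=A D E F G I L
Mark H: refs=D, marked=A D E F G H I L
Mark K: refs=null L, marked=A D E F G H I K L
Unmarked (collected): B C J

Answer: A D E F G H I K L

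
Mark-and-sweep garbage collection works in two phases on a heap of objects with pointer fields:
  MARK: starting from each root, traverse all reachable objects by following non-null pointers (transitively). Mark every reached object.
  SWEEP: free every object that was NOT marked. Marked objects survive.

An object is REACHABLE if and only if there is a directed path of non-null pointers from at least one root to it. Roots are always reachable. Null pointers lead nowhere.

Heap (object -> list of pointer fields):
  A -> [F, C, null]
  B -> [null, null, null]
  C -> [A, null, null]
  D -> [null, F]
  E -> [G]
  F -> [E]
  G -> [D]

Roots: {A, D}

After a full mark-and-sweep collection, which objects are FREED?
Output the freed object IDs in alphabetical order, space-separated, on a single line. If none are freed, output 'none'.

Roots: A D
Mark A: refs=F C null, marked=A
Mark D: refs=null F, marked=A D
Mark F: refs=E, marked=A D F
Mark C: refs=A null null, marked=A C D F
Mark E: refs=G, marked=A C D E F
Mark G: refs=D, marked=A C D E F G
Unmarked (collected): B

Answer: B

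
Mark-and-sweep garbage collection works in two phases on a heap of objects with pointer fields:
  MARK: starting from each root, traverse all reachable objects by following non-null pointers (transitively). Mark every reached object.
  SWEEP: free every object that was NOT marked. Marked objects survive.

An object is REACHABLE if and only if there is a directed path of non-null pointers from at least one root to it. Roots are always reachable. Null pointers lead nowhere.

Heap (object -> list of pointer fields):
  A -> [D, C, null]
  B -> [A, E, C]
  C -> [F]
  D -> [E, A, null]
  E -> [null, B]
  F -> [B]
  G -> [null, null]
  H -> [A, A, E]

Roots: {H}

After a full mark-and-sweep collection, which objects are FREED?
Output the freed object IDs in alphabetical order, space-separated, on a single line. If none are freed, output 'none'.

Answer: G

Derivation:
Roots: H
Mark H: refs=A A E, marked=H
Mark A: refs=D C null, marked=A H
Mark E: refs=null B, marked=A E H
Mark D: refs=E A null, marked=A D E H
Mark C: refs=F, marked=A C D E H
Mark B: refs=A E C, marked=A B C D E H
Mark F: refs=B, marked=A B C D E F H
Unmarked (collected): G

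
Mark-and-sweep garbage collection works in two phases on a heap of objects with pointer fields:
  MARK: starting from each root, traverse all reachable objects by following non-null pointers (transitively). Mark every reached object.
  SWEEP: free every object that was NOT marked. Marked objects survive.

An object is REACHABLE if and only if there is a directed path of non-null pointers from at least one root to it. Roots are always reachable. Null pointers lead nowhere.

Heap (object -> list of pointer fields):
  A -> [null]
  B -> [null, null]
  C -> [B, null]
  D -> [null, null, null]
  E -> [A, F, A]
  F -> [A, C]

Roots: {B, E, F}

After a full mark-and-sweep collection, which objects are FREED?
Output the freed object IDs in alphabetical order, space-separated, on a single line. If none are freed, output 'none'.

Answer: D

Derivation:
Roots: B E F
Mark B: refs=null null, marked=B
Mark E: refs=A F A, marked=B E
Mark F: refs=A C, marked=B E F
Mark A: refs=null, marked=A B E F
Mark C: refs=B null, marked=A B C E F
Unmarked (collected): D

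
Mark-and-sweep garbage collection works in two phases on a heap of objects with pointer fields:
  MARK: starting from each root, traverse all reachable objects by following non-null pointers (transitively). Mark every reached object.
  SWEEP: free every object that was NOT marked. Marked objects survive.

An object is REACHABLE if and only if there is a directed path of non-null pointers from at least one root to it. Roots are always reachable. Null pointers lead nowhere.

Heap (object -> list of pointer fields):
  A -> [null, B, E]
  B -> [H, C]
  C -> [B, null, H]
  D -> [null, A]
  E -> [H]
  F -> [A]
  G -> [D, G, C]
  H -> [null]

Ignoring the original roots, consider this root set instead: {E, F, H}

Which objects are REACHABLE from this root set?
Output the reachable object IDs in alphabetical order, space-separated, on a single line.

Answer: A B C E F H

Derivation:
Roots: E F H
Mark E: refs=H, marked=E
Mark F: refs=A, marked=E F
Mark H: refs=null, marked=E F H
Mark A: refs=null B E, marked=A E F H
Mark B: refs=H C, marked=A B E F H
Mark C: refs=B null H, marked=A B C E F H
Unmarked (collected): D G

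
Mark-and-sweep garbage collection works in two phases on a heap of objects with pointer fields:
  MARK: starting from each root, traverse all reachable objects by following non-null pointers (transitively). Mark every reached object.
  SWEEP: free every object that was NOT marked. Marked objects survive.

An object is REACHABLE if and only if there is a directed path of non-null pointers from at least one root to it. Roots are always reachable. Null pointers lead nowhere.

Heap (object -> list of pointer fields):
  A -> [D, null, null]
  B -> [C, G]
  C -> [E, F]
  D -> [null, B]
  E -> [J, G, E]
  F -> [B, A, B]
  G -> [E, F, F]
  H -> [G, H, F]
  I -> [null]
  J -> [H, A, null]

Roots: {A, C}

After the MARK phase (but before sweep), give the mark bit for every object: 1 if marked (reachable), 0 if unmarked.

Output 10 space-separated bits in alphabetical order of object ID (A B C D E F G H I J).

Answer: 1 1 1 1 1 1 1 1 0 1

Derivation:
Roots: A C
Mark A: refs=D null null, marked=A
Mark C: refs=E F, marked=A C
Mark D: refs=null B, marked=A C D
Mark E: refs=J G E, marked=A C D E
Mark F: refs=B A B, marked=A C D E F
Mark B: refs=C G, marked=A B C D E F
Mark J: refs=H A null, marked=A B C D E F J
Mark G: refs=E F F, marked=A B C D E F G J
Mark H: refs=G H F, marked=A B C D E F G H J
Unmarked (collected): I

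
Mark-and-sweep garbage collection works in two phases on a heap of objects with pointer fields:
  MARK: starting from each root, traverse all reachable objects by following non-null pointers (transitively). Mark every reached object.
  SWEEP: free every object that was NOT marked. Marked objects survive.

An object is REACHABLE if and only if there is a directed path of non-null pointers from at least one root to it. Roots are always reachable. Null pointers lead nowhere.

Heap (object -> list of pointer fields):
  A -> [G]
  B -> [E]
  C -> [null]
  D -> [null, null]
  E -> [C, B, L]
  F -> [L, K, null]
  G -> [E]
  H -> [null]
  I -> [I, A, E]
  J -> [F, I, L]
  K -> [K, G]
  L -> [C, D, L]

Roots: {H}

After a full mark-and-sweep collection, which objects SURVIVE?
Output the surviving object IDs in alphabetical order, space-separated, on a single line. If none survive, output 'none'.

Roots: H
Mark H: refs=null, marked=H
Unmarked (collected): A B C D E F G I J K L

Answer: H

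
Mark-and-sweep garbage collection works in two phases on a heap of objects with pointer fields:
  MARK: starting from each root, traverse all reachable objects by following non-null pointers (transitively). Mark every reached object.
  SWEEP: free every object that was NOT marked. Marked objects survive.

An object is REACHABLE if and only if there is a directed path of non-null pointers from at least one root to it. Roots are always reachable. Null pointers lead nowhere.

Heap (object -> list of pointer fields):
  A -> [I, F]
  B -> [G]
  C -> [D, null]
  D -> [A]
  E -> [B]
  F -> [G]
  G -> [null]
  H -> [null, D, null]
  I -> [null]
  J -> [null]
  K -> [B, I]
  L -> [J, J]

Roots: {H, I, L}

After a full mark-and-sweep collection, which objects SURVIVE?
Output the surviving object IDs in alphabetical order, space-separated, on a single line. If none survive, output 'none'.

Answer: A D F G H I J L

Derivation:
Roots: H I L
Mark H: refs=null D null, marked=H
Mark I: refs=null, marked=H I
Mark L: refs=J J, marked=H I L
Mark D: refs=A, marked=D H I L
Mark J: refs=null, marked=D H I J L
Mark A: refs=I F, marked=A D H I J L
Mark F: refs=G, marked=A D F H I J L
Mark G: refs=null, marked=A D F G H I J L
Unmarked (collected): B C E K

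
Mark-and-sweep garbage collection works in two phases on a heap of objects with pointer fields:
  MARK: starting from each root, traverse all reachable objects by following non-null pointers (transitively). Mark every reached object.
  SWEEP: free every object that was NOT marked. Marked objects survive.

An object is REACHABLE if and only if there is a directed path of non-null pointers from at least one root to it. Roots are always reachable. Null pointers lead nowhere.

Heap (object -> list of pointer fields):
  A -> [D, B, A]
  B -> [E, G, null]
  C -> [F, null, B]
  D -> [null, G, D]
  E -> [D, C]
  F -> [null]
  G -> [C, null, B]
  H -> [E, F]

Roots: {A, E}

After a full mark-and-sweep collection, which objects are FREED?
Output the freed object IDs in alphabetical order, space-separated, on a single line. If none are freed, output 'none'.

Roots: A E
Mark A: refs=D B A, marked=A
Mark E: refs=D C, marked=A E
Mark D: refs=null G D, marked=A D E
Mark B: refs=E G null, marked=A B D E
Mark C: refs=F null B, marked=A B C D E
Mark G: refs=C null B, marked=A B C D E G
Mark F: refs=null, marked=A B C D E F G
Unmarked (collected): H

Answer: H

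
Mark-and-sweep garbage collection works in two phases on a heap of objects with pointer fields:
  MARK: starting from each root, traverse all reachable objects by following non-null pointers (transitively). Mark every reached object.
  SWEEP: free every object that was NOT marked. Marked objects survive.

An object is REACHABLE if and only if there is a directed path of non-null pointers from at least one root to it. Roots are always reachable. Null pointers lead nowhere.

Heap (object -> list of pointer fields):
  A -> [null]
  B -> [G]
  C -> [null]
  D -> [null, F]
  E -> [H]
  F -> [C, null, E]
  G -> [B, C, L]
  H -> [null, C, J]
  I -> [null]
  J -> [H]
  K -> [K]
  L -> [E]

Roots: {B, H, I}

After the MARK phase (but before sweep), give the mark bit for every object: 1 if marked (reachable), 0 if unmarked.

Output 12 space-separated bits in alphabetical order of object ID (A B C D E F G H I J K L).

Answer: 0 1 1 0 1 0 1 1 1 1 0 1

Derivation:
Roots: B H I
Mark B: refs=G, marked=B
Mark H: refs=null C J, marked=B H
Mark I: refs=null, marked=B H I
Mark G: refs=B C L, marked=B G H I
Mark C: refs=null, marked=B C G H I
Mark J: refs=H, marked=B C G H I J
Mark L: refs=E, marked=B C G H I J L
Mark E: refs=H, marked=B C E G H I J L
Unmarked (collected): A D F K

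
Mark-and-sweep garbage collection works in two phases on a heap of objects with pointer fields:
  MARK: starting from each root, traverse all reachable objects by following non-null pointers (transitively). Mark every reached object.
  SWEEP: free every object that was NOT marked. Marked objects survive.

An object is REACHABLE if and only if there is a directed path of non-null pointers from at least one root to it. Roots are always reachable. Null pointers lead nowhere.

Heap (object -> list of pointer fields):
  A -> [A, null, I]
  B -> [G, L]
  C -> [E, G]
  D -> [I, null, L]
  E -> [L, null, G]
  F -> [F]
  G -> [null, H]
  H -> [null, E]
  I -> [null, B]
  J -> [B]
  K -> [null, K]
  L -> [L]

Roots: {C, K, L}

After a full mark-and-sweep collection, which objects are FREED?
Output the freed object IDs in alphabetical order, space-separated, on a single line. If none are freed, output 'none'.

Roots: C K L
Mark C: refs=E G, marked=C
Mark K: refs=null K, marked=C K
Mark L: refs=L, marked=C K L
Mark E: refs=L null G, marked=C E K L
Mark G: refs=null H, marked=C E G K L
Mark H: refs=null E, marked=C E G H K L
Unmarked (collected): A B D F I J

Answer: A B D F I J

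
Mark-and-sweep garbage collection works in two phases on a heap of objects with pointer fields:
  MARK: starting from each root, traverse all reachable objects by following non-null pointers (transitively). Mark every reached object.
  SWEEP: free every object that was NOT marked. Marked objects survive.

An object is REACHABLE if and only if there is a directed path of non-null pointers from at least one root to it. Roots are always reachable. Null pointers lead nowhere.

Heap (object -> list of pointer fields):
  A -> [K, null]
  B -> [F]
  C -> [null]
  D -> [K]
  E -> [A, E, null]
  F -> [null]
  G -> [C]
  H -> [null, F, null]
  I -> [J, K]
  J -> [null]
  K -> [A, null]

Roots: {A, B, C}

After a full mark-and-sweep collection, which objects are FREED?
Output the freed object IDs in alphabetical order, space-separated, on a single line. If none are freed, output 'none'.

Roots: A B C
Mark A: refs=K null, marked=A
Mark B: refs=F, marked=A B
Mark C: refs=null, marked=A B C
Mark K: refs=A null, marked=A B C K
Mark F: refs=null, marked=A B C F K
Unmarked (collected): D E G H I J

Answer: D E G H I J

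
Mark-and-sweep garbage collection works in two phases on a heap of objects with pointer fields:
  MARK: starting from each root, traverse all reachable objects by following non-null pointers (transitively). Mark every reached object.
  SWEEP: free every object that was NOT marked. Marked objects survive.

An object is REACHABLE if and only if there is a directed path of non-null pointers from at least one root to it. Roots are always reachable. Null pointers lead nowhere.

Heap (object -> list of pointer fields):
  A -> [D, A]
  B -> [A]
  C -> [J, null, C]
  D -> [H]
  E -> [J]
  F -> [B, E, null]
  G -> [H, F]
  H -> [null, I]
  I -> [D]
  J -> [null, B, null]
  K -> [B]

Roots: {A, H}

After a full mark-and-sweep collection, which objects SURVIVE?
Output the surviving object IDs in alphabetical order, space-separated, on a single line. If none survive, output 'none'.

Roots: A H
Mark A: refs=D A, marked=A
Mark H: refs=null I, marked=A H
Mark D: refs=H, marked=A D H
Mark I: refs=D, marked=A D H I
Unmarked (collected): B C E F G J K

Answer: A D H I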